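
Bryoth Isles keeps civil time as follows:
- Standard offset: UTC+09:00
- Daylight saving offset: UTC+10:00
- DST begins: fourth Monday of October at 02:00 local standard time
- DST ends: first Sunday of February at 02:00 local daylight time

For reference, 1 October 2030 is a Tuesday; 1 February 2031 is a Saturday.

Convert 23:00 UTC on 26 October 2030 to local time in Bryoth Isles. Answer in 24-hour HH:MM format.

08:00

1 October 2030 is a Tuesday, so the first Monday is October 7 and the fourth is October 28.
1 February 2031 is a Saturday, so the first Sunday is February 2.
At the standard offset (UTC+09:00), 23:00 UTC + 9h = 08:00 Bryoth Isles standard time (rolling into the next day, 27 October 2030).
The standard-time date in Bryoth Isles, 27 October 2030, is outside the daylight-saving period (28 October 2030 – 2 February 2031), so Bryoth Isles is on standard time, UTC+09:00.
23:00 UTC + 9h = 08:00 local (rolling into the next day, 27 October 2030).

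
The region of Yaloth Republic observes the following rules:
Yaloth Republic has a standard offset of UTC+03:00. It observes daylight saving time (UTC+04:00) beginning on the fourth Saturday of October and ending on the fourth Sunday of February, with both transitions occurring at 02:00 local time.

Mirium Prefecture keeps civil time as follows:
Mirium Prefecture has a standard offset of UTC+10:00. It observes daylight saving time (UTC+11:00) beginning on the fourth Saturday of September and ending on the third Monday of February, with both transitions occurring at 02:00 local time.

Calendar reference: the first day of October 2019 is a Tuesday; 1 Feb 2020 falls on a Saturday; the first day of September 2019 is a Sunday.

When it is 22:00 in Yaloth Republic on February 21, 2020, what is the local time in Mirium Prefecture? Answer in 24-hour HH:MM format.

1 October 2019 is a Tuesday, so the first Saturday is October 5 and the fourth is October 26.
1 February 2020 is a Saturday, so the first Sunday is February 2 and the fourth is February 23.
Daylight saving runs 26 October 2019 – 23 February 2020; February 21, 2020 is inside that window, so Yaloth Republic is at UTC+04:00.
22:00 Yaloth Republic − 4h = 18:00 UTC.
1 September 2019 is a Sunday, so the first Saturday is September 7 and the fourth is September 28.
1 February 2020 is a Saturday, so the first Monday is February 3 and the third is February 17.
At the standard offset (UTC+10:00), 18:00 UTC + 10h = 04:00 Mirium Prefecture standard time (rolling into the next day, 22 February 2020).
The standard-time date in Mirium Prefecture, February 22, 2020, does not fall between 28 September 2019 and 17 February 2020, so daylight saving is not in effect and Mirium Prefecture is at UTC+10:00.
18:00 UTC + 10h = 04:00 Mirium Prefecture (rolling into the next day, 22 February 2020).

04:00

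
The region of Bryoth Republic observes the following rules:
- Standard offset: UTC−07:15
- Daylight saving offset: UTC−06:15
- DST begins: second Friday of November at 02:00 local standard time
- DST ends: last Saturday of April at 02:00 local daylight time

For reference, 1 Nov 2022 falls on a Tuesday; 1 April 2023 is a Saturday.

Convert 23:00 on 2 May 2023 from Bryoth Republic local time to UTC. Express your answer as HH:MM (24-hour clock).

1 November 2022 is a Tuesday, so the first Friday is November 4 and the second is November 11.
1 April 2023 is a Saturday, so Saturdays fall on 1, 8, 15, 22, 29; the last is April 29.
2 May 2023 is outside the daylight-saving period (11 November 2022 – 29 April 2023), so Bryoth Republic is on standard time, UTC−07:15.
23:00 local + 7h15m = 06:15 UTC (rolling into the next day, 3 May 2023).

06:15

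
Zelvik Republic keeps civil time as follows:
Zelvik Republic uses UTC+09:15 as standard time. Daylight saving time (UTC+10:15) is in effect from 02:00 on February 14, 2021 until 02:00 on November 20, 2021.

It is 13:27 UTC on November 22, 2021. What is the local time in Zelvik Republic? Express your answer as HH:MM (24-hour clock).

22:42

At the standard offset (UTC+09:15), 13:27 UTC + 9h15m = 22:42 Zelvik Republic standard time.
Daylight saving runs 14 February – 20 November; the standard-time date in Zelvik Republic, November 22, 2021, is outside that window, so Zelvik Republic is on standard time at UTC+09:15.
13:27 UTC + 9h15m = 22:42 local.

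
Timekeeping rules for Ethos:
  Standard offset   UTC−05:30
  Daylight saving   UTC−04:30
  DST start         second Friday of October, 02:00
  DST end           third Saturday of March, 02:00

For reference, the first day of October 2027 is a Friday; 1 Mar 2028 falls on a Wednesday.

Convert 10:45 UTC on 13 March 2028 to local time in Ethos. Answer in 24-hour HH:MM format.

06:15

1 October 2027 is a Friday, so the first Friday is October 1 and the second is October 8.
1 March 2028 is a Wednesday, so the first Saturday is March 4 and the third is March 18.
At the standard offset (UTC−05:30), 10:45 UTC − 5h30m = 05:15 Ethos standard time.
The standard-time date in Ethos, 13 March 2028, falls between 8 October 2027 and 18 March 2028, so daylight saving is in effect and Ethos is at UTC−04:30.
10:45 UTC − 4h30m = 06:15 local.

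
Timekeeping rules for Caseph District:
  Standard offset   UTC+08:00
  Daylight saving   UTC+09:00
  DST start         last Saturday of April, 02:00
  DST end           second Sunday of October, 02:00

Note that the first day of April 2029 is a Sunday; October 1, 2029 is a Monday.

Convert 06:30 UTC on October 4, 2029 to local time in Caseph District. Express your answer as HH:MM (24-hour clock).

1 April 2029 is a Sunday, so Saturdays fall on 7, 14, 21, 28; the last is April 28.
1 October 2029 is a Monday, so the first Sunday is October 7 and the second is October 14.
At the standard offset (UTC+08:00), 06:30 UTC + 8h = 14:30 Caseph District standard time.
The standard-time date in Caseph District, October 4, 2029, lies within the daylight-saving period (28 April – 14 October), so Caseph District is on daylight time, UTC+09:00.
06:30 UTC + 9h = 15:30 local.

15:30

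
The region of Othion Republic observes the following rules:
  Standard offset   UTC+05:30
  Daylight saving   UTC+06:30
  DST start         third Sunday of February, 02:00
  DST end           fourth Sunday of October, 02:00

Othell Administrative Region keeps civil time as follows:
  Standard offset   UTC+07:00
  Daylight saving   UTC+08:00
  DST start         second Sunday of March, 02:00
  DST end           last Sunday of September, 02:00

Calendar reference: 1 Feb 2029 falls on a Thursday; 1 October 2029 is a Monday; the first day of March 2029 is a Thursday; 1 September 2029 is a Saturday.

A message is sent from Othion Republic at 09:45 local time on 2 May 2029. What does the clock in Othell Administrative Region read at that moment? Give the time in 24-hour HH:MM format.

1 February 2029 is a Thursday, so the first Sunday is February 4 and the third is February 18.
1 October 2029 is a Monday, so the first Sunday is October 7 and the fourth is October 28.
Daylight saving runs 18 February – 28 October; 2 May 2029 is inside that window, so Othion Republic is at UTC+06:30.
09:45 Othion Republic − 6h30m = 03:15 UTC.
1 March 2029 is a Thursday, so the first Sunday is March 4 and the second is March 11.
1 September 2029 is a Saturday, so Sundays fall on 2, 9, 16, 23, 30; the last is September 30.
At the standard offset (UTC+07:00), 03:15 UTC + 7h = 10:15 Othell Administrative Region standard time.
The standard-time date in Othell Administrative Region, 2 May 2029, lies within the daylight-saving period (11 March – 30 September), so Othell Administrative Region is on daylight time, UTC+08:00.
03:15 UTC + 8h = 11:15 Othell Administrative Region.

11:15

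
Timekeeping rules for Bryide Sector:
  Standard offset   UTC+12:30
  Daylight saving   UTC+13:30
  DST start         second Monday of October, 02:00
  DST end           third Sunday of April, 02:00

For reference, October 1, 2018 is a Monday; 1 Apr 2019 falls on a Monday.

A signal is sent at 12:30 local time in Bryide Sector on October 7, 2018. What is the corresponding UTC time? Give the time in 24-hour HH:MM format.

1 October 2018 is a Monday, so the first Monday is October 1 and the second is October 8.
1 April 2019 is a Monday, so the first Sunday is April 7 and the third is April 21.
Daylight saving runs 8 October 2018 – 21 April 2019; October 7, 2018 is outside that window, so Bryide Sector is on standard time at UTC+12:30.
12:30 local − 12h30m = 00:00 UTC.

00:00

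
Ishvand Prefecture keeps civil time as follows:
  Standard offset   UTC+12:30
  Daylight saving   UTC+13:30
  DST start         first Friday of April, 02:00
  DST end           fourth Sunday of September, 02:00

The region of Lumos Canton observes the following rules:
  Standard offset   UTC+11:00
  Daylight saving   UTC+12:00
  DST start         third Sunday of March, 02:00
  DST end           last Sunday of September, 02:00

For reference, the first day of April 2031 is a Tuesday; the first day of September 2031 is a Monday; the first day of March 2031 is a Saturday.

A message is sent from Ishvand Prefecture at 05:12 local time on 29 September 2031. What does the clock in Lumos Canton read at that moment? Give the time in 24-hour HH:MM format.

1 April 2031 is a Tuesday, so the first Friday is April 4.
1 September 2031 is a Monday, so the first Sunday is September 7 and the fourth is September 28.
29 September 2031 is outside the daylight-saving period (4 April – 28 September), so Ishvand Prefecture is on standard time, UTC+12:30.
05:12 Ishvand Prefecture − 12h30m = 16:42 UTC (rolling into the previous day, 28 September 2031).
1 March 2031 is a Saturday, so the first Sunday is March 2 and the third is March 16.
1 September 2031 is a Monday, so Sundays fall on 7, 14, 21, 28; the last is September 28.
At the standard offset (UTC+11:00), 16:42 UTC + 11h = 03:42 Lumos Canton standard time (rolling into the next day, 29 September 2031).
The standard-time date in Lumos Canton, 29 September 2031, is outside the daylight-saving period (16 March – 28 September), so Lumos Canton is on standard time, UTC+11:00.
16:42 UTC + 11h = 03:42 Lumos Canton (rolling into the next day, 29 September 2031).

03:42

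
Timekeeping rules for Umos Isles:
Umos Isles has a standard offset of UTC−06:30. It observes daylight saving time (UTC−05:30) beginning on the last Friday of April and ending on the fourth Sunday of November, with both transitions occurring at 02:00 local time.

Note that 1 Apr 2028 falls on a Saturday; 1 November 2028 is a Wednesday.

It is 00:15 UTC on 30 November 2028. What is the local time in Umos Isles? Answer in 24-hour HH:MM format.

17:45

1 April 2028 is a Saturday, so Fridays fall on 7, 14, 21, 28; the last is April 28.
1 November 2028 is a Wednesday, so the first Sunday is November 5 and the fourth is November 26.
At the standard offset (UTC−06:30), 00:15 UTC − 6h30m = 17:45 Umos Isles standard time (rolling into the previous day, 29 November 2028).
The standard-time date in Umos Isles, 29 November 2028, is outside the daylight-saving period (28 April – 26 November), so Umos Isles is on standard time, UTC−06:30.
00:15 UTC − 6h30m = 17:45 local (rolling into the previous day, 29 November 2028).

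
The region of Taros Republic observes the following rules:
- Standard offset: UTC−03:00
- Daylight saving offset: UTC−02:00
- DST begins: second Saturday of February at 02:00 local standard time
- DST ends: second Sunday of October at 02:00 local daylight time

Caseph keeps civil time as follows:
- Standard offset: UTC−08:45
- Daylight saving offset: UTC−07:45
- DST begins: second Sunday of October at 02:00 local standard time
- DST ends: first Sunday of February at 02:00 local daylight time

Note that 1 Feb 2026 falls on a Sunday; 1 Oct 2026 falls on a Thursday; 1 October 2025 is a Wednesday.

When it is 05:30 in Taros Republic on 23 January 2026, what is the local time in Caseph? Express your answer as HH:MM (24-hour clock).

00:45

1 February 2026 is a Sunday, so the first Saturday is February 7 and the second is February 14.
1 October 2026 is a Thursday, so the first Sunday is October 4 and the second is October 11.
23 January 2026 does not fall between 14 February and 11 October, so daylight saving is not in effect and Taros Republic is at UTC−03:00.
05:30 Taros Republic + 3h = 08:30 UTC.
1 October 2025 is a Wednesday, so the first Sunday is October 5 and the second is October 12.
1 February 2026 is a Sunday, so the first Sunday is February 1.
At the standard offset (UTC−08:45), 08:30 UTC − 8h45m = 23:45 Caseph standard time (rolling into the previous day, 22 January 2026).
The standard-time date in Caseph, 22 January 2026, falls between 12 October 2025 and 1 February 2026, so daylight saving is in effect and Caseph is at UTC−07:45.
08:30 UTC − 7h45m = 00:45 Caseph.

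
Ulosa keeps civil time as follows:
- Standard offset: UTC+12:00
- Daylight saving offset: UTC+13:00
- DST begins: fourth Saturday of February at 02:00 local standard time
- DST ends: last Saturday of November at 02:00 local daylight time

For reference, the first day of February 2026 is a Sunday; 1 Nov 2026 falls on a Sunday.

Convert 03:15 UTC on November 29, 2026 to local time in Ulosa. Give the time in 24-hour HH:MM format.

15:15

1 February 2026 is a Sunday, so the first Saturday is February 7 and the fourth is February 28.
1 November 2026 is a Sunday, so Saturdays fall on 7, 14, 21, 28; the last is November 28.
At the standard offset (UTC+12:00), 03:15 UTC + 12h = 15:15 Ulosa standard time.
The standard-time date in Ulosa, November 29, 2026, does not fall between 28 February and 28 November, so daylight saving is not in effect and Ulosa is at UTC+12:00.
03:15 UTC + 12h = 15:15 local.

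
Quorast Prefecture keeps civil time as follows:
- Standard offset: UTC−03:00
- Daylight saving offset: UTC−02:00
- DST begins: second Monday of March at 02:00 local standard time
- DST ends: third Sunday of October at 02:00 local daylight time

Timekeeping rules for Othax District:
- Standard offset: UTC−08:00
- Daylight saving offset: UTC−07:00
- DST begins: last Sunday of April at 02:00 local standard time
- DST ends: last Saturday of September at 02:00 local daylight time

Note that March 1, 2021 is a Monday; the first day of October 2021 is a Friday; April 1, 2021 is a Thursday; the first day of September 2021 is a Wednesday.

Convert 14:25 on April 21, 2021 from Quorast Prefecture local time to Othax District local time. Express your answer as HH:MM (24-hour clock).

1 March 2021 is a Monday, so the first Monday is March 1 and the second is March 8.
1 October 2021 is a Friday, so the first Sunday is October 3 and the third is October 17.
Daylight saving runs 8 March – 17 October; April 21, 2021 is inside that window, so Quorast Prefecture is at UTC−02:00.
14:25 Quorast Prefecture + 2h = 16:25 UTC.
1 April 2021 is a Thursday, so Sundays fall on 4, 11, 18, 25; the last is April 25.
1 September 2021 is a Wednesday, so Saturdays fall on 4, 11, 18, 25; the last is September 25.
At the standard offset (UTC−08:00), 16:25 UTC − 8h = 08:25 Othax District standard time.
The standard-time date in Othax District, April 21, 2021, does not fall between 25 April and 25 September, so daylight saving is not in effect and Othax District is at UTC−08:00.
16:25 UTC − 8h = 08:25 Othax District.

08:25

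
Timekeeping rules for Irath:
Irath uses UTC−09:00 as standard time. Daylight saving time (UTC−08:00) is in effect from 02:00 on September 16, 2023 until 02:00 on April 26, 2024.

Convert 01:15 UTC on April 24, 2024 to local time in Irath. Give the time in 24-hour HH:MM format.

17:15

At the standard offset (UTC−09:00), 01:15 UTC − 9h = 16:15 Irath standard time (rolling into the previous day, 23 April 2024).
Daylight saving runs 16 September 2023 – 26 April 2024; the standard-time date in Irath, April 23, 2024, is inside that window, so Irath is at UTC−08:00.
01:15 UTC − 8h = 17:15 local (rolling into the previous day, 23 April 2024).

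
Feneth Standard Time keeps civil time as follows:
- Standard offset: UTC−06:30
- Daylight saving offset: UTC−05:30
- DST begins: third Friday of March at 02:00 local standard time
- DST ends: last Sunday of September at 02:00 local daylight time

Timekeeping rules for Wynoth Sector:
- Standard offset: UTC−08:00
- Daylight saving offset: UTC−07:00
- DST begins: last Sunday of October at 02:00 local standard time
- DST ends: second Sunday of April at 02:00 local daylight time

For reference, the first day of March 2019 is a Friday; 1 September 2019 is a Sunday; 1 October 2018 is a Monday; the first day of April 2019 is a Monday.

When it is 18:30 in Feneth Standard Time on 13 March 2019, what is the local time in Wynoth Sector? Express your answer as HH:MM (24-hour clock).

1 March 2019 is a Friday, so the first Friday is March 1 and the third is March 15.
1 September 2019 is a Sunday, so Sundays fall on 1, 8, 15, 22, 29; the last is September 29.
13 March 2019 does not fall between 15 March and 29 September, so daylight saving is not in effect and Feneth Standard Time is at UTC−06:30.
18:30 Feneth Standard Time + 6h30m = 01:00 UTC (rolling into the next day, 14 March 2019).
1 October 2018 is a Monday, so Sundays fall on 7, 14, 21, 28; the last is October 28.
1 April 2019 is a Monday, so the first Sunday is April 7 and the second is April 14.
At the standard offset (UTC−08:00), 01:00 UTC − 8h = 17:00 Wynoth Sector standard time (rolling into the previous day, 13 March 2019).
Daylight saving runs 28 October 2018 – 14 April 2019; the standard-time date in Wynoth Sector, 13 March 2019, is inside that window, so Wynoth Sector is at UTC−07:00.
01:00 UTC − 7h = 18:00 Wynoth Sector (rolling into the previous day, 13 March 2019).

18:00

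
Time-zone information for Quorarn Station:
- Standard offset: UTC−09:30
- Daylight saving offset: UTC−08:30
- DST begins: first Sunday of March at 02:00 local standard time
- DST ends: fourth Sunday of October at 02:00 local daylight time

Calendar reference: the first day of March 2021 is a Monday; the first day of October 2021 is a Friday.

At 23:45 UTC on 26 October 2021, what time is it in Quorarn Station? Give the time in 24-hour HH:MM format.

14:15

1 March 2021 is a Monday, so the first Sunday is March 7.
1 October 2021 is a Friday, so the first Sunday is October 3 and the fourth is October 24.
At the standard offset (UTC−09:30), 23:45 UTC − 9h30m = 14:15 Quorarn Station standard time.
The standard-time date in Quorarn Station, 26 October 2021, does not fall between 7 March and 24 October, so daylight saving is not in effect and Quorarn Station is at UTC−09:30.
23:45 UTC − 9h30m = 14:15 local.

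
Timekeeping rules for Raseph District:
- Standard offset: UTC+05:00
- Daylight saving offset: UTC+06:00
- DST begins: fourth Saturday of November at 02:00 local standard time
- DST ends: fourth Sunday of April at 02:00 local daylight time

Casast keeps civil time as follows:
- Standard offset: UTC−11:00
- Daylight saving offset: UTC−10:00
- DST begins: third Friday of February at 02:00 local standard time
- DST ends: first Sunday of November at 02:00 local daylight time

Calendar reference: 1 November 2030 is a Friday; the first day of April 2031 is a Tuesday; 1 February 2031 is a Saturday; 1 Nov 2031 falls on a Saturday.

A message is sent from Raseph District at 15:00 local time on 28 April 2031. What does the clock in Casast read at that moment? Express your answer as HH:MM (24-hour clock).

1 November 2030 is a Friday, so the first Saturday is November 2 and the fourth is November 23.
1 April 2031 is a Tuesday, so the first Sunday is April 6 and the fourth is April 27.
Daylight saving runs 23 November 2030 – 27 April 2031; 28 April 2031 is outside that window, so Raseph District is on standard time at UTC+05:00.
15:00 Raseph District − 5h = 10:00 UTC.
1 February 2031 is a Saturday, so the first Friday is February 7 and the third is February 21.
1 November 2031 is a Saturday, so the first Sunday is November 2.
At the standard offset (UTC−11:00), 10:00 UTC − 11h = 23:00 Casast standard time (rolling into the previous day, 27 April 2031).
The standard-time date in Casast, 27 April 2031, lies within the daylight-saving period (21 February – 2 November), so Casast is on daylight time, UTC−10:00.
10:00 UTC − 10h = 00:00 Casast.

00:00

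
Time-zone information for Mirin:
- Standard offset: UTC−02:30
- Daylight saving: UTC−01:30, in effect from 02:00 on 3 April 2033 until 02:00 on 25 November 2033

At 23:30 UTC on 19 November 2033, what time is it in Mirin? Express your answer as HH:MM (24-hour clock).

22:00

At the standard offset (UTC−02:30), 23:30 UTC − 2h30m = 21:00 Mirin standard time.
Daylight saving runs 3 April – 25 November; the standard-time date in Mirin, 19 November 2033, is inside that window, so Mirin is at UTC−01:30.
23:30 UTC − 1h30m = 22:00 local.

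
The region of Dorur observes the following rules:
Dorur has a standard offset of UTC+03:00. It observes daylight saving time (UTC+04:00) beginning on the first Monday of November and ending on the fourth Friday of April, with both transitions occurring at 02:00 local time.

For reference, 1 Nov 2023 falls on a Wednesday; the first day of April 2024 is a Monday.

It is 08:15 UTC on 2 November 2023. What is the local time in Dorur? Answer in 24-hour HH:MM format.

11:15

1 November 2023 is a Wednesday, so the first Monday is November 6.
1 April 2024 is a Monday, so the first Friday is April 5 and the fourth is April 26.
At the standard offset (UTC+03:00), 08:15 UTC + 3h = 11:15 Dorur standard time.
Daylight saving runs 6 November 2023 – 26 April 2024; the standard-time date in Dorur, 2 November 2023, is outside that window, so Dorur is on standard time at UTC+03:00.
08:15 UTC + 3h = 11:15 local.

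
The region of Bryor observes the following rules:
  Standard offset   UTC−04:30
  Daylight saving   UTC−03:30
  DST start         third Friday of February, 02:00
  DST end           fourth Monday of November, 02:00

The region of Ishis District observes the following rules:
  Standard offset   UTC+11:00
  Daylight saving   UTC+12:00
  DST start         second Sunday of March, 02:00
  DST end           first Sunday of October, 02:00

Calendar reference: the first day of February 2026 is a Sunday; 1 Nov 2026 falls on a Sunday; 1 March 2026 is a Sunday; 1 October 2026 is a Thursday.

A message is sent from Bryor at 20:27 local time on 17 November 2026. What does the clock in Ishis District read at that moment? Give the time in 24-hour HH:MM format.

1 February 2026 is a Sunday, so the first Friday is February 6 and the third is February 20.
1 November 2026 is a Sunday, so the first Monday is November 2 and the fourth is November 23.
Daylight saving runs 20 February – 23 November; 17 November 2026 is inside that window, so Bryor is at UTC−03:30.
20:27 Bryor + 3h30m = 23:57 UTC.
1 March 2026 is a Sunday, so the first Sunday is March 1 and the second is March 8.
1 October 2026 is a Thursday, so the first Sunday is October 4.
At the standard offset (UTC+11:00), 23:57 UTC + 11h = 10:57 Ishis District standard time (rolling into the next day, 18 November 2026).
The standard-time date in Ishis District, 18 November 2026, does not fall between 8 March and 4 October, so daylight saving is not in effect and Ishis District is at UTC+11:00.
23:57 UTC + 11h = 10:57 Ishis District (rolling into the next day, 18 November 2026).

10:57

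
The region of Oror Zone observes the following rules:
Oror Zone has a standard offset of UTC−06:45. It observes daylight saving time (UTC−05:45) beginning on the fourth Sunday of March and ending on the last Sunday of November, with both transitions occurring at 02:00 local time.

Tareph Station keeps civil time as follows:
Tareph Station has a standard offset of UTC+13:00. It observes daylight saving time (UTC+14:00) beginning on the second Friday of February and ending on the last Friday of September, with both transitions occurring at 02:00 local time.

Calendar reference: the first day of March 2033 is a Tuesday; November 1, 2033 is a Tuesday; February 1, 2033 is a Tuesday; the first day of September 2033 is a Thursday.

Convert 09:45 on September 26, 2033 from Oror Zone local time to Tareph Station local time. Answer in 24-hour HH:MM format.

05:30

1 March 2033 is a Tuesday, so the first Sunday is March 6 and the fourth is March 27.
1 November 2033 is a Tuesday, so Sundays fall on 6, 13, 20, 27; the last is November 27.
September 26, 2033 lies within the daylight-saving period (27 March – 27 November), so Oror Zone is on daylight time, UTC−05:45.
09:45 Oror Zone + 5h45m = 15:30 UTC.
1 February 2033 is a Tuesday, so the first Friday is February 4 and the second is February 11.
1 September 2033 is a Thursday, so Fridays fall on 2, 9, 16, 23, 30; the last is September 30.
At the standard offset (UTC+13:00), 15:30 UTC + 13h = 04:30 Tareph Station standard time (rolling into the next day, 27 September 2033).
The standard-time date in Tareph Station, September 27, 2033, lies within the daylight-saving period (11 February – 30 September), so Tareph Station is on daylight time, UTC+14:00.
15:30 UTC + 14h = 05:30 Tareph Station (rolling into the next day, 27 September 2033).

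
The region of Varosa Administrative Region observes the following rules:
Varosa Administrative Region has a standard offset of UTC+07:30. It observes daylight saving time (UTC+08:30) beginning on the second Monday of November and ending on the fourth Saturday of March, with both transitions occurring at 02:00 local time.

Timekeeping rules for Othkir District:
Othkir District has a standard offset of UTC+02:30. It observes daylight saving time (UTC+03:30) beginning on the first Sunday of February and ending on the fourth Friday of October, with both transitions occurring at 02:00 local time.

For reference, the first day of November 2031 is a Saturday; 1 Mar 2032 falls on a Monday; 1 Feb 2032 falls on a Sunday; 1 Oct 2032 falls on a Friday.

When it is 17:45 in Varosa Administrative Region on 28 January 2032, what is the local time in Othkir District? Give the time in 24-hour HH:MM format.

1 November 2031 is a Saturday, so the first Monday is November 3 and the second is November 10.
1 March 2032 is a Monday, so the first Saturday is March 6 and the fourth is March 27.
28 January 2032 lies within the daylight-saving period (10 November 2031 – 27 March 2032), so Varosa Administrative Region is on daylight time, UTC+08:30.
17:45 Varosa Administrative Region − 8h30m = 09:15 UTC.
1 February 2032 is a Sunday, so the first Sunday is February 1.
1 October 2032 is a Friday, so the first Friday is October 1 and the fourth is October 22.
At the standard offset (UTC+02:30), 09:15 UTC + 2h30m = 11:45 Othkir District standard time.
The standard-time date in Othkir District, 28 January 2032, does not fall between 1 February and 22 October, so daylight saving is not in effect and Othkir District is at UTC+02:30.
09:15 UTC + 2h30m = 11:45 Othkir District.

11:45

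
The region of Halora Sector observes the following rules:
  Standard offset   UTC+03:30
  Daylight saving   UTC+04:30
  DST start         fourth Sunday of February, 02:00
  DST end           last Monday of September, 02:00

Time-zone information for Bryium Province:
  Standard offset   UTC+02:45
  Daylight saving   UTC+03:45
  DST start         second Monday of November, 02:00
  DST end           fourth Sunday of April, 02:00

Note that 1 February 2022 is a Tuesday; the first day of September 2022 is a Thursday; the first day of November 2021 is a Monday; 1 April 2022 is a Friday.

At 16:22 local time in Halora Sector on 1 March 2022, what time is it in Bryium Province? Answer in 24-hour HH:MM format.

1 February 2022 is a Tuesday, so the first Sunday is February 6 and the fourth is February 27.
1 September 2022 is a Thursday, so Mondays fall on 5, 12, 19, 26; the last is September 26.
1 March 2022 falls between 27 February and 26 September, so daylight saving is in effect and Halora Sector is at UTC+04:30.
16:22 Halora Sector − 4h30m = 11:52 UTC.
1 November 2021 is a Monday, so the first Monday is November 1 and the second is November 8.
1 April 2022 is a Friday, so the first Sunday is April 3 and the fourth is April 24.
At the standard offset (UTC+02:45), 11:52 UTC + 2h45m = 14:37 Bryium Province standard time.
The standard-time date in Bryium Province, 1 March 2022, lies within the daylight-saving period (8 November 2021 – 24 April 2022), so Bryium Province is on daylight time, UTC+03:45.
11:52 UTC + 3h45m = 15:37 Bryium Province.

15:37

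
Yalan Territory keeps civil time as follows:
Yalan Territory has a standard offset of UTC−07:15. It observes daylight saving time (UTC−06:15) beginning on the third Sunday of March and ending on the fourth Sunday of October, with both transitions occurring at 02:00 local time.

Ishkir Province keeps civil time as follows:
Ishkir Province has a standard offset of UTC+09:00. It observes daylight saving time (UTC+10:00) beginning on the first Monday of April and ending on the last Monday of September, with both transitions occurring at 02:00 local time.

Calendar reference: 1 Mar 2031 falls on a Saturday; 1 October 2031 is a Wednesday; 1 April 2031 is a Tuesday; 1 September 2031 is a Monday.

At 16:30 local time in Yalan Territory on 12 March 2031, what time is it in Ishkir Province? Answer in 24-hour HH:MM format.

08:45

1 March 2031 is a Saturday, so the first Sunday is March 2 and the third is March 16.
1 October 2031 is a Wednesday, so the first Sunday is October 5 and the fourth is October 26.
12 March 2031 does not fall between 16 March and 26 October, so daylight saving is not in effect and Yalan Territory is at UTC−07:15.
16:30 Yalan Territory + 7h15m = 23:45 UTC.
1 April 2031 is a Tuesday, so the first Monday is April 7.
1 September 2031 is a Monday, so Mondays fall on 1, 8, 15, 22, 29; the last is September 29.
At the standard offset (UTC+09:00), 23:45 UTC + 9h = 08:45 Ishkir Province standard time (rolling into the next day, 13 March 2031).
The standard-time date in Ishkir Province, 13 March 2031, is outside the daylight-saving period (7 April – 29 September), so Ishkir Province is on standard time, UTC+09:00.
23:45 UTC + 9h = 08:45 Ishkir Province (rolling into the next day, 13 March 2031).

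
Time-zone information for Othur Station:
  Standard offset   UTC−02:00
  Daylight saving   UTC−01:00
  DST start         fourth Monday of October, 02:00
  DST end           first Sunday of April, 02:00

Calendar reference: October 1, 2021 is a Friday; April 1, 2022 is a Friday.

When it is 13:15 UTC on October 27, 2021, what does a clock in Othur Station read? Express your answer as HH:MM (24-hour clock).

1 October 2021 is a Friday, so the first Monday is October 4 and the fourth is October 25.
1 April 2022 is a Friday, so the first Sunday is April 3.
At the standard offset (UTC−02:00), 13:15 UTC − 2h = 11:15 Othur Station standard time.
The standard-time date in Othur Station, October 27, 2021, lies within the daylight-saving period (25 October 2021 – 3 April 2022), so Othur Station is on daylight time, UTC−01:00.
13:15 UTC − 1h = 12:15 local.

12:15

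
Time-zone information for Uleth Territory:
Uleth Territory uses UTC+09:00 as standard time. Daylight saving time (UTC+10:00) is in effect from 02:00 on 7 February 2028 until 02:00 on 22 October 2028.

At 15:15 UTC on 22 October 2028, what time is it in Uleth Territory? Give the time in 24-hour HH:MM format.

At the standard offset (UTC+09:00), 15:15 UTC + 9h = 00:15 Uleth Territory standard time (rolling into the next day, 23 October 2028).
The standard-time date in Uleth Territory, 23 October 2028, does not fall between 7 February and 22 October, so daylight saving is not in effect and Uleth Territory is at UTC+09:00.
15:15 UTC + 9h = 00:15 local (rolling into the next day, 23 October 2028).

00:15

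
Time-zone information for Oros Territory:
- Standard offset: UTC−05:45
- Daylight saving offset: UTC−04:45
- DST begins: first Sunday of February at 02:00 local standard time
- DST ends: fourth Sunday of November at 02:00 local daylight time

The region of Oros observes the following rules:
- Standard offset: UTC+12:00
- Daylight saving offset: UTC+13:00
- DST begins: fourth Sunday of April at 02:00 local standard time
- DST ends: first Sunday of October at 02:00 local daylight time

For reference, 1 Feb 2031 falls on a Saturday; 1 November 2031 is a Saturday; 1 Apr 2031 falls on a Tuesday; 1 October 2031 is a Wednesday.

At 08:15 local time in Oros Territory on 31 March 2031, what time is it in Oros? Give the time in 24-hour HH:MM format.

1 February 2031 is a Saturday, so the first Sunday is February 2.
1 November 2031 is a Saturday, so the first Sunday is November 2 and the fourth is November 23.
Daylight saving runs 2 February – 23 November; 31 March 2031 is inside that window, so Oros Territory is at UTC−04:45.
08:15 Oros Territory + 4h45m = 13:00 UTC.
1 April 2031 is a Tuesday, so the first Sunday is April 6 and the fourth is April 27.
1 October 2031 is a Wednesday, so the first Sunday is October 5.
At the standard offset (UTC+12:00), 13:00 UTC + 12h = 01:00 Oros standard time (rolling into the next day, 1 April 2031).
The standard-time date in Oros, 1 April 2031, does not fall between 27 April and 5 October, so daylight saving is not in effect and Oros is at UTC+12:00.
13:00 UTC + 12h = 01:00 Oros (rolling into the next day, 1 April 2031).

01:00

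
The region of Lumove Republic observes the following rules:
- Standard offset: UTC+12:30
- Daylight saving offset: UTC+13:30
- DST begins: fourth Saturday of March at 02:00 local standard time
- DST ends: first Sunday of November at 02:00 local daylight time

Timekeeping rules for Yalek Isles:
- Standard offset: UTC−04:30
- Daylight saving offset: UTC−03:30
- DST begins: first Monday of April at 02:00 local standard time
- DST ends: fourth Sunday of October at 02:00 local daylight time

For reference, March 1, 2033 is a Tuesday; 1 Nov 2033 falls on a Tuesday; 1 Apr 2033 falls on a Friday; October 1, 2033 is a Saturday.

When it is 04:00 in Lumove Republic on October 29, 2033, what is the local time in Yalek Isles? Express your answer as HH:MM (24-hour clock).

10:00

1 March 2033 is a Tuesday, so the first Saturday is March 5 and the fourth is March 26.
1 November 2033 is a Tuesday, so the first Sunday is November 6.
Daylight saving runs 26 March – 6 November; October 29, 2033 is inside that window, so Lumove Republic is at UTC+13:30.
04:00 Lumove Republic − 13h30m = 14:30 UTC (rolling into the previous day, 28 October 2033).
1 April 2033 is a Friday, so the first Monday is April 4.
1 October 2033 is a Saturday, so the first Sunday is October 2 and the fourth is October 23.
At the standard offset (UTC−04:30), 14:30 UTC − 4h30m = 10:00 Yalek Isles standard time.
The standard-time date in Yalek Isles, October 28, 2033, does not fall between 4 April and 23 October, so daylight saving is not in effect and Yalek Isles is at UTC−04:30.
14:30 UTC − 4h30m = 10:00 Yalek Isles.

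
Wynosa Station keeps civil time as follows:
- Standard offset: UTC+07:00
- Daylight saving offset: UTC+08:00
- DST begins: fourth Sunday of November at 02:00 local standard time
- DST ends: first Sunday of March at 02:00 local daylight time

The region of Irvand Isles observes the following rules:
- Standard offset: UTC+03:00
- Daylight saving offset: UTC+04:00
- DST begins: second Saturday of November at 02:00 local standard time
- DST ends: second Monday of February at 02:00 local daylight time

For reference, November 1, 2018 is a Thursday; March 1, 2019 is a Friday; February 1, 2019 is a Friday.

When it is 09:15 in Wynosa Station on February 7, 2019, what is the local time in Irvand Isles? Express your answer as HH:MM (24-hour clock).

1 November 2018 is a Thursday, so the first Sunday is November 4 and the fourth is November 25.
1 March 2019 is a Friday, so the first Sunday is March 3.
Daylight saving runs 25 November 2018 – 3 March 2019; February 7, 2019 is inside that window, so Wynosa Station is at UTC+08:00.
09:15 Wynosa Station − 8h = 01:15 UTC.
1 November 2018 is a Thursday, so the first Saturday is November 3 and the second is November 10.
1 February 2019 is a Friday, so the first Monday is February 4 and the second is February 11.
At the standard offset (UTC+03:00), 01:15 UTC + 3h = 04:15 Irvand Isles standard time.
The standard-time date in Irvand Isles, February 7, 2019, falls between 10 November 2018 and 11 February 2019, so daylight saving is in effect and Irvand Isles is at UTC+04:00.
01:15 UTC + 4h = 05:15 Irvand Isles.

05:15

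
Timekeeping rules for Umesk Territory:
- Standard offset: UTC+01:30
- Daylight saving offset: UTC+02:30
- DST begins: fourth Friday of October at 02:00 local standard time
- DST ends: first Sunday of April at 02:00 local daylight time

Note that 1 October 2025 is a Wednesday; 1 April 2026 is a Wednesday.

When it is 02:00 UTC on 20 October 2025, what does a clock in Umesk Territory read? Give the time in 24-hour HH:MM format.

1 October 2025 is a Wednesday, so the first Friday is October 3 and the fourth is October 24.
1 April 2026 is a Wednesday, so the first Sunday is April 5.
At the standard offset (UTC+01:30), 02:00 UTC + 1h30m = 03:30 Umesk Territory standard time.
The standard-time date in Umesk Territory, 20 October 2025, is outside the daylight-saving period (24 October 2025 – 5 April 2026), so Umesk Territory is on standard time, UTC+01:30.
02:00 UTC + 1h30m = 03:30 local.

03:30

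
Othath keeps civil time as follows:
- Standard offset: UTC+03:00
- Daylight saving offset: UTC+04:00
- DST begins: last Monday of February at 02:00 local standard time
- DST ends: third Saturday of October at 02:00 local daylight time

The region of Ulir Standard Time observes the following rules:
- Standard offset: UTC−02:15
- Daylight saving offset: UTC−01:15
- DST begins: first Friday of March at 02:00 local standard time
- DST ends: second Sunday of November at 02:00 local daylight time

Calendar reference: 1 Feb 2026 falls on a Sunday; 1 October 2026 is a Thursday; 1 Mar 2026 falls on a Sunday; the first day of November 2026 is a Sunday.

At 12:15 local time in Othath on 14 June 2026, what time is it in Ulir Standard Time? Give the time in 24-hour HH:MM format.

1 February 2026 is a Sunday, so Mondays fall on 2, 9, 16, 23; the last is February 23.
1 October 2026 is a Thursday, so the first Saturday is October 3 and the third is October 17.
14 June 2026 falls between 23 February and 17 October, so daylight saving is in effect and Othath is at UTC+04:00.
12:15 Othath − 4h = 08:15 UTC.
1 March 2026 is a Sunday, so the first Friday is March 6.
1 November 2026 is a Sunday, so the first Sunday is November 1 and the second is November 8.
At the standard offset (UTC−02:15), 08:15 UTC − 2h15m = 06:00 Ulir Standard Time standard time.
The standard-time date in Ulir Standard Time, 14 June 2026, lies within the daylight-saving period (6 March – 8 November), so Ulir Standard Time is on daylight time, UTC−01:15.
08:15 UTC − 1h15m = 07:00 Ulir Standard Time.

07:00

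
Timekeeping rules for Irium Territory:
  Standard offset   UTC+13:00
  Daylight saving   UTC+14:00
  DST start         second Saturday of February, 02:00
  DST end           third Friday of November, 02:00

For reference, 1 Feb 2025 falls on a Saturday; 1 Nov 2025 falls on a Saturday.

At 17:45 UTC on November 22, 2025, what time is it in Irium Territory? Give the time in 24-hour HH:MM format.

06:45

1 February 2025 is a Saturday, so the first Saturday is February 1 and the second is February 8.
1 November 2025 is a Saturday, so the first Friday is November 7 and the third is November 21.
At the standard offset (UTC+13:00), 17:45 UTC + 13h = 06:45 Irium Territory standard time (rolling into the next day, 23 November 2025).
The standard-time date in Irium Territory, November 23, 2025, is outside the daylight-saving period (8 February – 21 November), so Irium Territory is on standard time, UTC+13:00.
17:45 UTC + 13h = 06:45 local (rolling into the next day, 23 November 2025).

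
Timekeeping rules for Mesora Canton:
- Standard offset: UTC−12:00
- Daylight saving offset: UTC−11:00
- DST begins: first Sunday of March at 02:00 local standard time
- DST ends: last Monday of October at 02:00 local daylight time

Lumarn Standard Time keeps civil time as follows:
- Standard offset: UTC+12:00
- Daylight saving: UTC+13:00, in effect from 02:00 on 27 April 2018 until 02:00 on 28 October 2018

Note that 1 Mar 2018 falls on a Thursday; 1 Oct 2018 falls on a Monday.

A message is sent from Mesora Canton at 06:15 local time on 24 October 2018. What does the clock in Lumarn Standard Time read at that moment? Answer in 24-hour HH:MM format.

06:15

1 March 2018 is a Thursday, so the first Sunday is March 4.
1 October 2018 is a Monday, so Mondays fall on 1, 8, 15, 22, 29; the last is October 29.
Daylight saving runs 4 March – 29 October; 24 October 2018 is inside that window, so Mesora Canton is at UTC−11:00.
06:15 Mesora Canton + 11h = 17:15 UTC.
At the standard offset (UTC+12:00), 17:15 UTC + 12h = 05:15 Lumarn Standard Time standard time (rolling into the next day, 25 October 2018).
The standard-time date in Lumarn Standard Time, 25 October 2018, falls between 27 April and 28 October, so daylight saving is in effect and Lumarn Standard Time is at UTC+13:00.
17:15 UTC + 13h = 06:15 Lumarn Standard Time (rolling into the next day, 25 October 2018).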